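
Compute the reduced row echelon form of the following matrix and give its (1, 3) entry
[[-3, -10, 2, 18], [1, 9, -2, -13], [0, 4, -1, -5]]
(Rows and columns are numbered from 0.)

-1

R1 ← -1/3·R1
  [ 1  10/3  -2/3   -6 ]
  [ 1     9    -2  -13 ]
  [ 0     4    -1   -5 ]
R2 ← R2 − R1
  [ 1  10/3  -2/3  -6 ]
  [ 0  17/3  -4/3  -7 ]
  [ 0     4    -1  -5 ]
R2 ← 3/17·R2
  [ 1  10/3   -2/3      -6 ]
  [ 0     1  -4/17  -21/17 ]
  [ 0     4     -1      -5 ]
R3 ← R3 − 4·R2
  [ 1  10/3   -2/3      -6 ]
  [ 0     1  -4/17  -21/17 ]
  [ 0     0  -1/17   -1/17 ]
R3 ← -17·R3
  [ 1  10/3   -2/3      -6 ]
  [ 0     1  -4/17  -21/17 ]
  [ 0     0      1       1 ]
R2 ← R2 + 4/17·R3
  [ 1  10/3  -2/3  -6 ]
  [ 0     1     0  -1 ]
  [ 0     0     1   1 ]
R1 ← R1 + 2/3·R3
  [ 1  10/3  0  -16/3 ]
  [ 0     1  0     -1 ]
  [ 0     0  1      1 ]
R1 ← R1 − 10/3·R2
  [ 1  0  0  -2 ]
  [ 0  1  0  -1 ]
  [ 0  0  1   1 ]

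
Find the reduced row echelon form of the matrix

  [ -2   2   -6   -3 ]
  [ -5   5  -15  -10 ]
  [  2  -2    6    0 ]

[[1, -1, 3, 0], [0, 0, 0, 1], [0, 0, 0, 0]]

ρ1 -> -1/2·ρ1
  [  1  -1    3  3/2 ]
  [ -5   5  -15  -10 ]
  [  2  -2    6    0 ]
ρ2 -> ρ2 + 5·ρ1
  [ 1  -1  3   3/2 ]
  [ 0   0  0  -5/2 ]
  [ 2  -2  6     0 ]
ρ3 -> ρ3 − 2·ρ1
  [ 1  -1  3   3/2 ]
  [ 0   0  0  -5/2 ]
  [ 0   0  0    -3 ]
ρ2 -> -2/5·ρ2
  [ 1  -1  3  3/2 ]
  [ 0   0  0    1 ]
  [ 0   0  0   -3 ]
ρ3 -> ρ3 + 3·ρ2
  [ 1  -1  3  3/2 ]
  [ 0   0  0    1 ]
  [ 0   0  0    0 ]
ρ1 -> ρ1 − 3/2·ρ2
  [ 1  -1  3  0 ]
  [ 0   0  0  1 ]
  [ 0   0  0  0 ]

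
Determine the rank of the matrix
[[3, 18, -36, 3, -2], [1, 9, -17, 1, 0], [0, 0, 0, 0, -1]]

rank = 3

R1 -> 1/3·R1
  [ 1  6  -12  1  -2/3 ]
  [ 1  9  -17  1     0 ]
  [ 0  0    0  0    -1 ]
R2 -> R2 − R1
  [ 1  6  -12  1  -2/3 ]
  [ 0  3   -5  0   2/3 ]
  [ 0  0    0  0    -1 ]
R2 -> 1/3·R2
  [ 1  6   -12  1  -2/3 ]
  [ 0  1  -5/3  0   2/9 ]
  [ 0  0     0  0    -1 ]
R3 -> -1·R3
  [ 1  6   -12  1  -2/3 ]
  [ 0  1  -5/3  0   2/9 ]
  [ 0  0     0  0     1 ]
R2 -> R2 − 2/9·R3
  [ 1  6   -12  1  -2/3 ]
  [ 0  1  -5/3  0     0 ]
  [ 0  0     0  0     1 ]
R1 -> R1 + 2/3·R3
  [ 1  6   -12  1  0 ]
  [ 0  1  -5/3  0  0 ]
  [ 0  0     0  0  1 ]
R1 -> R1 − 6·R2
  [ 1  0    -2  1  0 ]
  [ 0  1  -5/3  0  0 ]
  [ 0  0     0  0  1 ]
The reduced form has 3 nonzero rows.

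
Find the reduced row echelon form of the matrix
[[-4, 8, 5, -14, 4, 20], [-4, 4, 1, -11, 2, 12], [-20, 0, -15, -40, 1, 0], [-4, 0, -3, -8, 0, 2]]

Multiply R1 by -1/4.
  [   1  -2  -5/4  7/2  -1  -5 ]
  [  -4   4     1  -11   2  12 ]
  [ -20   0   -15  -40   1   0 ]
  [  -4   0    -3   -8   0   2 ]
Add 4 times R1 to R2.
  [   1  -2  -5/4  7/2  -1  -5 ]
  [   0  -4    -4    3  -2  -8 ]
  [ -20   0   -15  -40   1   0 ]
  [  -4   0    -3   -8   0   2 ]
Add 20 times R1 to R3.
  [  1   -2  -5/4  7/2   -1    -5 ]
  [  0   -4    -4    3   -2    -8 ]
  [  0  -40   -40   30  -19  -100 ]
  [ -4    0    -3   -8    0     2 ]
Add 4 times R1 to R4.
  [ 1   -2  -5/4  7/2   -1    -5 ]
  [ 0   -4    -4    3   -2    -8 ]
  [ 0  -40   -40   30  -19  -100 ]
  [ 0   -8    -8    6   -4   -18 ]
Multiply R2 by -1/4.
  [ 1   -2  -5/4   7/2   -1    -5 ]
  [ 0    1     1  -3/4  1/2     2 ]
  [ 0  -40   -40    30  -19  -100 ]
  [ 0   -8    -8     6   -4   -18 ]
Add 40 times R2 to R3.
  [ 1  -2  -5/4   7/2   -1   -5 ]
  [ 0   1     1  -3/4  1/2    2 ]
  [ 0   0     0     0    1  -20 ]
  [ 0  -8    -8     6   -4  -18 ]
Add 8 times R2 to R4.
  [ 1  -2  -5/4   7/2   -1   -5 ]
  [ 0   1     1  -3/4  1/2    2 ]
  [ 0   0     0     0    1  -20 ]
  [ 0   0     0     0    0   -2 ]
Multiply R4 by -1/2.
  [ 1  -2  -5/4   7/2   -1   -5 ]
  [ 0   1     1  -3/4  1/2    2 ]
  [ 0   0     0     0    1  -20 ]
  [ 0   0     0     0    0    1 ]
Add 20 times R4 to R3.
  [ 1  -2  -5/4   7/2   -1  -5 ]
  [ 0   1     1  -3/4  1/2   2 ]
  [ 0   0     0     0    1   0 ]
  [ 0   0     0     0    0   1 ]
Subtract 2 times R4 from R2.
  [ 1  -2  -5/4   7/2   -1  -5 ]
  [ 0   1     1  -3/4  1/2   0 ]
  [ 0   0     0     0    1   0 ]
  [ 0   0     0     0    0   1 ]
Add 5 times R4 to R1.
  [ 1  -2  -5/4   7/2   -1  0 ]
  [ 0   1     1  -3/4  1/2  0 ]
  [ 0   0     0     0    1  0 ]
  [ 0   0     0     0    0  1 ]
Subtract 1/2 times R3 from R2.
  [ 1  -2  -5/4   7/2  -1  0 ]
  [ 0   1     1  -3/4   0  0 ]
  [ 0   0     0     0   1  0 ]
  [ 0   0     0     0   0  1 ]
Add R3 to R1.
  [ 1  -2  -5/4   7/2  0  0 ]
  [ 0   1     1  -3/4  0  0 ]
  [ 0   0     0     0  1  0 ]
  [ 0   0     0     0  0  1 ]
Add 2 times R2 to R1.
  [ 1  0  3/4     2  0  0 ]
  [ 0  1    1  -3/4  0  0 ]
  [ 0  0    0     0  1  0 ]
  [ 0  0    0     0  0  1 ]

[[1, 0, 3/4, 2, 0, 0], [0, 1, 1, -3/4, 0, 0], [0, 0, 0, 0, 1, 0], [0, 0, 0, 0, 0, 1]]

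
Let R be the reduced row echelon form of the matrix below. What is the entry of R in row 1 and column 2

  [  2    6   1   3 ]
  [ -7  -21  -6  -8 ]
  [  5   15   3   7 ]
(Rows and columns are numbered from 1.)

3

ρ1 := 1/2·ρ1
ρ2 := ρ2 + 7·ρ1
ρ3 := ρ3 − 5·ρ1
ρ2 := -2/5·ρ2
ρ3 := ρ3 − 1/2·ρ2
ρ1 := ρ1 − 1/2·ρ2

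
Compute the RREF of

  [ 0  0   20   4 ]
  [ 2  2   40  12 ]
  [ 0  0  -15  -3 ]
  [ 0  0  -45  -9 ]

[[1, 1, 0, 2], [0, 0, 1, 1/5], [0, 0, 0, 0], [0, 0, 0, 0]]

Swap ρ1 and ρ2.
Multiply ρ1 by 1/2.
Multiply ρ2 by 1/20.
Add 15 times ρ2 to ρ3.
Add 45 times ρ2 to ρ4.
Subtract 20 times ρ2 from ρ1.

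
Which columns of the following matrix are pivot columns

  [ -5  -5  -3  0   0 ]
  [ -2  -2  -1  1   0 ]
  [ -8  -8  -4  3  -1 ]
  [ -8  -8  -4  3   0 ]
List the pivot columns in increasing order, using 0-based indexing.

0, 2, 3, 4

ρ1 → -1/5·ρ1
  [  1   1  3/5  0   0 ]
  [ -2  -2   -1  1   0 ]
  [ -8  -8   -4  3  -1 ]
  [ -8  -8   -4  3   0 ]
ρ2 → ρ2 + 2·ρ1
  [  1   1  3/5  0   0 ]
  [  0   0  1/5  1   0 ]
  [ -8  -8   -4  3  -1 ]
  [ -8  -8   -4  3   0 ]
ρ3 → ρ3 + 8·ρ1
  [  1   1  3/5  0   0 ]
  [  0   0  1/5  1   0 ]
  [  0   0  4/5  3  -1 ]
  [ -8  -8   -4  3   0 ]
ρ4 → ρ4 + 8·ρ1
  [ 1  1  3/5  0   0 ]
  [ 0  0  1/5  1   0 ]
  [ 0  0  4/5  3  -1 ]
  [ 0  0  4/5  3   0 ]
ρ2 → 5·ρ2
  [ 1  1  3/5  0   0 ]
  [ 0  0    1  5   0 ]
  [ 0  0  4/5  3  -1 ]
  [ 0  0  4/5  3   0 ]
ρ3 → ρ3 − 4/5·ρ2
  [ 1  1  3/5   0   0 ]
  [ 0  0    1   5   0 ]
  [ 0  0    0  -1  -1 ]
  [ 0  0  4/5   3   0 ]
ρ4 → ρ4 − 4/5·ρ2
  [ 1  1  3/5   0   0 ]
  [ 0  0    1   5   0 ]
  [ 0  0    0  -1  -1 ]
  [ 0  0    0  -1   0 ]
ρ3 → -1·ρ3
  [ 1  1  3/5   0  0 ]
  [ 0  0    1   5  0 ]
  [ 0  0    0   1  1 ]
  [ 0  0    0  -1  0 ]
ρ4 → ρ4 + ρ3
  [ 1  1  3/5  0  0 ]
  [ 0  0    1  5  0 ]
  [ 0  0    0  1  1 ]
  [ 0  0    0  0  1 ]
ρ3 → ρ3 − ρ4
  [ 1  1  3/5  0  0 ]
  [ 0  0    1  5  0 ]
  [ 0  0    0  1  0 ]
  [ 0  0    0  0  1 ]
ρ2 → ρ2 − 5·ρ3
  [ 1  1  3/5  0  0 ]
  [ 0  0    1  0  0 ]
  [ 0  0    0  1  0 ]
  [ 0  0    0  0  1 ]
ρ1 → ρ1 − 3/5·ρ2
  [ 1  1  0  0  0 ]
  [ 0  0  1  0  0 ]
  [ 0  0  0  1  0 ]
  [ 0  0  0  0  1 ]
Pivot columns are the columns containing a leading 1.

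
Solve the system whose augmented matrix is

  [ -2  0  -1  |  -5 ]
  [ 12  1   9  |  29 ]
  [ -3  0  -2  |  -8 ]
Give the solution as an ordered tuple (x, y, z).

r1 → -1/2·r1
  [  1  0  1/2  |  5/2 ]
  [ 12  1    9  |   29 ]
  [ -3  0   -2  |   -8 ]
r2 → r2 − 12·r1
  [  1  0  1/2  |  5/2 ]
  [  0  1    3  |   -1 ]
  [ -3  0   -2  |   -8 ]
r3 → r3 + 3·r1
  [ 1  0   1/2  |   5/2 ]
  [ 0  1     3  |    -1 ]
  [ 0  0  -1/2  |  -1/2 ]
r3 → -2·r3
  [ 1  0  1/2  |  5/2 ]
  [ 0  1    3  |   -1 ]
  [ 0  0    1  |    1 ]
r2 → r2 − 3·r3
  [ 1  0  1/2  |  5/2 ]
  [ 0  1    0  |   -4 ]
  [ 0  0    1  |    1 ]
r1 → r1 − 1/2·r3
  [ 1  0  0  |   2 ]
  [ 0  1  0  |  -4 ]
  [ 0  0  1  |   1 ]
Reading off the last column: x = 2, y = -4, z = 1.

(2, -4, 1)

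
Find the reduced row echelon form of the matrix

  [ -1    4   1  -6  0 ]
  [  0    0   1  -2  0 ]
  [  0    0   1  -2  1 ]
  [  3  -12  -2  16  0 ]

ρ1 ← -1·ρ1
  [ 1   -4  -1   6  0 ]
  [ 0    0   1  -2  0 ]
  [ 0    0   1  -2  1 ]
  [ 3  -12  -2  16  0 ]
ρ4 ← ρ4 − 3·ρ1
  [ 1  -4  -1   6  0 ]
  [ 0   0   1  -2  0 ]
  [ 0   0   1  -2  1 ]
  [ 0   0   1  -2  0 ]
ρ3 ← ρ3 − ρ2
  [ 1  -4  -1   6  0 ]
  [ 0   0   1  -2  0 ]
  [ 0   0   0   0  1 ]
  [ 0   0   1  -2  0 ]
ρ4 ← ρ4 − ρ2
  [ 1  -4  -1   6  0 ]
  [ 0   0   1  -2  0 ]
  [ 0   0   0   0  1 ]
  [ 0   0   0   0  0 ]
ρ1 ← ρ1 + ρ2
  [ 1  -4  0   4  0 ]
  [ 0   0  1  -2  0 ]
  [ 0   0  0   0  1 ]
  [ 0   0  0   0  0 ]

[[1, -4, 0, 4, 0], [0, 0, 1, -2, 0], [0, 0, 0, 0, 1], [0, 0, 0, 0, 0]]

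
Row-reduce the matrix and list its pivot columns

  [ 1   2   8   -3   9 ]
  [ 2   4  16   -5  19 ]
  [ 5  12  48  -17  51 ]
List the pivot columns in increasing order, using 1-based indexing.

ρ2 → ρ2 − 2·ρ1
  [ 1   2   8   -3   9 ]
  [ 0   0   0    1   1 ]
  [ 5  12  48  -17  51 ]
ρ3 → ρ3 − 5·ρ1
  [ 1  2  8  -3  9 ]
  [ 0  0  0   1  1 ]
  [ 0  2  8  -2  6 ]
ρ2 <-> ρ3
  [ 1  2  8  -3  9 ]
  [ 0  2  8  -2  6 ]
  [ 0  0  0   1  1 ]
ρ2 → 1/2·ρ2
  [ 1  2  8  -3  9 ]
  [ 0  1  4  -1  3 ]
  [ 0  0  0   1  1 ]
ρ2 → ρ2 + ρ3
  [ 1  2  8  -3  9 ]
  [ 0  1  4   0  4 ]
  [ 0  0  0   1  1 ]
ρ1 → ρ1 + 3·ρ3
  [ 1  2  8  0  12 ]
  [ 0  1  4  0   4 ]
  [ 0  0  0  1   1 ]
ρ1 → ρ1 − 2·ρ2
  [ 1  0  0  0  4 ]
  [ 0  1  4  0  4 ]
  [ 0  0  0  1  1 ]
Pivot columns are the columns containing a leading 1.

1, 2, 4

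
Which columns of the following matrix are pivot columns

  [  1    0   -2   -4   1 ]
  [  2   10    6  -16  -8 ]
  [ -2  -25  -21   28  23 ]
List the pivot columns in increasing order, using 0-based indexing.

0, 1

R2 -> R2 − 2·R1
  [  1    0   -2  -4    1 ]
  [  0   10   10  -8  -10 ]
  [ -2  -25  -21  28   23 ]
R3 -> R3 + 2·R1
  [ 1    0   -2  -4    1 ]
  [ 0   10   10  -8  -10 ]
  [ 0  -25  -25  20   25 ]
R2 -> 1/10·R2
  [ 1    0   -2    -4   1 ]
  [ 0    1    1  -4/5  -1 ]
  [ 0  -25  -25    20  25 ]
R3 -> R3 + 25·R2
  [ 1  0  -2    -4   1 ]
  [ 0  1   1  -4/5  -1 ]
  [ 0  0   0     0   0 ]
Pivot columns are the columns containing a leading 1.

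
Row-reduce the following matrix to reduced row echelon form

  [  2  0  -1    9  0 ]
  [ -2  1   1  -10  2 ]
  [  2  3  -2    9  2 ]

R1 ← 1/2·R1
R2 ← R2 + 2·R1
R3 ← R3 − 2·R1
R3 ← R3 − 3·R2
R3 ← -1·R3
R1 ← R1 + 1/2·R3

[[1, 0, 0, 3, 2], [0, 1, 0, -1, 2], [0, 0, 1, -3, 4]]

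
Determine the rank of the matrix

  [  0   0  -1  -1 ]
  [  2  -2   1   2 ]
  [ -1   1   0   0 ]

r1 <-> r2
  [  2  -2   1   2 ]
  [  0   0  -1  -1 ]
  [ -1   1   0   0 ]
r1 → 1/2·r1
  [  1  -1  1/2   1 ]
  [  0   0   -1  -1 ]
  [ -1   1    0   0 ]
r3 → r3 + r1
  [ 1  -1  1/2   1 ]
  [ 0   0   -1  -1 ]
  [ 0   0  1/2   1 ]
r2 → -1·r2
  [ 1  -1  1/2  1 ]
  [ 0   0    1  1 ]
  [ 0   0  1/2  1 ]
r3 → r3 − 1/2·r2
  [ 1  -1  1/2    1 ]
  [ 0   0    1    1 ]
  [ 0   0    0  1/2 ]
r3 → 2·r3
  [ 1  -1  1/2  1 ]
  [ 0   0    1  1 ]
  [ 0   0    0  1 ]
r2 → r2 − r3
  [ 1  -1  1/2  1 ]
  [ 0   0    1  0 ]
  [ 0   0    0  1 ]
r1 → r1 − r3
  [ 1  -1  1/2  0 ]
  [ 0   0    1  0 ]
  [ 0   0    0  1 ]
r1 → r1 − 1/2·r2
  [ 1  -1  0  0 ]
  [ 0   0  1  0 ]
  [ 0   0  0  1 ]
The reduced form has 3 nonzero rows.

rank = 3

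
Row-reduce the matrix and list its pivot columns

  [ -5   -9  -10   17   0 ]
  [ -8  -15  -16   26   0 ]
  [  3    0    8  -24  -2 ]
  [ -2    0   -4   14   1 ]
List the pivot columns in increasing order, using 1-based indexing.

Multiply R1 by -1/5.
Add 8 times R1 to R2.
Subtract 3 times R1 from R3.
Add 2 times R1 to R4.
Multiply R2 by -5/3.
Add 27/5 times R2 to R3.
Subtract 18/5 times R2 from R4.
Multiply R3 by 1/2.
Add R4 to R3.
Subtract 2 times R3 from R1.
Subtract 9/5 times R2 from R1.
Pivot columns are the columns containing a leading 1.

1, 2, 3, 5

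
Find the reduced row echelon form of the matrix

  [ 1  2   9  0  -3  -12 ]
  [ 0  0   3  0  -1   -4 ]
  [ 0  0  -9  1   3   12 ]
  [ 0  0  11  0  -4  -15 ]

r2 → 1/3·r2
r3 → r3 + 9·r2
r4 → r4 − 11·r2
r4 → -3·r4
r2 → r2 + 1/3·r4
r1 → r1 + 3·r4
r1 → r1 − 9·r2

[[1, 2, 0, 0, 0, 0], [0, 0, 1, 0, 0, -1], [0, 0, 0, 1, 0, 0], [0, 0, 0, 0, 1, 1]]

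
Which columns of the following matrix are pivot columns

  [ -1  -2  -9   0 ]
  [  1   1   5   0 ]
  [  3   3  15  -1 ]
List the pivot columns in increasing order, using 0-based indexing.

0, 1, 3

R1 ← -1·R1
R2 ← R2 − R1
R3 ← R3 − 3·R1
R2 ← -1·R2
R3 ← R3 + 3·R2
R3 ← -1·R3
R1 ← R1 − 2·R2
Pivot columns are the columns containing a leading 1.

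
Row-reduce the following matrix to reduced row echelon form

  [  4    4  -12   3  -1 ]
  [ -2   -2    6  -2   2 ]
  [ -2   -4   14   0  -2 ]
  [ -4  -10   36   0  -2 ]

[[1, 0, 1, 0, 3], [0, 1, -4, 0, -1], [0, 0, 0, 1, -3], [0, 0, 0, 0, 0]]

r1 -> 1/4·r1
  [  1    1  -3  3/4  -1/4 ]
  [ -2   -2   6   -2     2 ]
  [ -2   -4  14    0    -2 ]
  [ -4  -10  36    0    -2 ]
r2 -> r2 + 2·r1
  [  1    1  -3   3/4  -1/4 ]
  [  0    0   0  -1/2   3/2 ]
  [ -2   -4  14     0    -2 ]
  [ -4  -10  36     0    -2 ]
r3 -> r3 + 2·r1
  [  1    1  -3   3/4  -1/4 ]
  [  0    0   0  -1/2   3/2 ]
  [  0   -2   8   3/2  -5/2 ]
  [ -4  -10  36     0    -2 ]
r4 -> r4 + 4·r1
  [ 1   1  -3   3/4  -1/4 ]
  [ 0   0   0  -1/2   3/2 ]
  [ 0  -2   8   3/2  -5/2 ]
  [ 0  -6  24     3    -3 ]
r2 <=> r3
  [ 1   1  -3   3/4  -1/4 ]
  [ 0  -2   8   3/2  -5/2 ]
  [ 0   0   0  -1/2   3/2 ]
  [ 0  -6  24     3    -3 ]
r2 -> -1/2·r2
  [ 1   1  -3   3/4  -1/4 ]
  [ 0   1  -4  -3/4   5/4 ]
  [ 0   0   0  -1/2   3/2 ]
  [ 0  -6  24     3    -3 ]
r4 -> r4 + 6·r2
  [ 1  1  -3   3/4  -1/4 ]
  [ 0  1  -4  -3/4   5/4 ]
  [ 0  0   0  -1/2   3/2 ]
  [ 0  0   0  -3/2   9/2 ]
r3 -> -2·r3
  [ 1  1  -3   3/4  -1/4 ]
  [ 0  1  -4  -3/4   5/4 ]
  [ 0  0   0     1    -3 ]
  [ 0  0   0  -3/2   9/2 ]
r4 -> r4 + 3/2·r3
  [ 1  1  -3   3/4  -1/4 ]
  [ 0  1  -4  -3/4   5/4 ]
  [ 0  0   0     1    -3 ]
  [ 0  0   0     0     0 ]
r2 -> r2 + 3/4·r3
  [ 1  1  -3  3/4  -1/4 ]
  [ 0  1  -4    0    -1 ]
  [ 0  0   0    1    -3 ]
  [ 0  0   0    0     0 ]
r1 -> r1 − 3/4·r3
  [ 1  1  -3  0   2 ]
  [ 0  1  -4  0  -1 ]
  [ 0  0   0  1  -3 ]
  [ 0  0   0  0   0 ]
r1 -> r1 − r2
  [ 1  0   1  0   3 ]
  [ 0  1  -4  0  -1 ]
  [ 0  0   0  1  -3 ]
  [ 0  0   0  0   0 ]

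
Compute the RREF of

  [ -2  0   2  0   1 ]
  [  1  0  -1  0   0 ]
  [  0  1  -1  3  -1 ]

[[1, 0, -1, 0, 0], [0, 1, -1, 3, 0], [0, 0, 0, 0, 1]]

r1 := -1/2·r1
r2 := r2 − r1
r2 ↔ r3
r3 := 2·r3
r2 := r2 + r3
r1 := r1 + 1/2·r3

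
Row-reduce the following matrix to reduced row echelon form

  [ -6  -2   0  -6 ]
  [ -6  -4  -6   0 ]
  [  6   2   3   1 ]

r1 ← -1/6·r1
  [  1  1/3   0  1 ]
  [ -6   -4  -6  0 ]
  [  6    2   3  1 ]
r2 ← r2 + 6·r1
  [ 1  1/3   0  1 ]
  [ 0   -2  -6  6 ]
  [ 6    2   3  1 ]
r3 ← r3 − 6·r1
  [ 1  1/3   0   1 ]
  [ 0   -2  -6   6 ]
  [ 0    0   3  -5 ]
r2 ← -1/2·r2
  [ 1  1/3  0   1 ]
  [ 0    1  3  -3 ]
  [ 0    0  3  -5 ]
r3 ← 1/3·r3
  [ 1  1/3  0     1 ]
  [ 0    1  3    -3 ]
  [ 0    0  1  -5/3 ]
r2 ← r2 − 3·r3
  [ 1  1/3  0     1 ]
  [ 0    1  0     2 ]
  [ 0    0  1  -5/3 ]
r1 ← r1 − 1/3·r2
  [ 1  0  0   1/3 ]
  [ 0  1  0     2 ]
  [ 0  0  1  -5/3 ]

[[1, 0, 0, 1/3], [0, 1, 0, 2], [0, 0, 1, -5/3]]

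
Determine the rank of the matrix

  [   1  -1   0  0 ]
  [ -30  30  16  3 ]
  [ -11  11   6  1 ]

ρ2 -> ρ2 + 30·ρ1
  [   1  -1   0  0 ]
  [   0   0  16  3 ]
  [ -11  11   6  1 ]
ρ3 -> ρ3 + 11·ρ1
  [ 1  -1   0  0 ]
  [ 0   0  16  3 ]
  [ 0   0   6  1 ]
ρ2 -> 1/16·ρ2
  [ 1  -1  0     0 ]
  [ 0   0  1  3/16 ]
  [ 0   0  6     1 ]
ρ3 -> ρ3 − 6·ρ2
  [ 1  -1  0     0 ]
  [ 0   0  1  3/16 ]
  [ 0   0  0  -1/8 ]
ρ3 -> -8·ρ3
  [ 1  -1  0     0 ]
  [ 0   0  1  3/16 ]
  [ 0   0  0     1 ]
ρ2 -> ρ2 − 3/16·ρ3
  [ 1  -1  0  0 ]
  [ 0   0  1  0 ]
  [ 0   0  0  1 ]
The reduced form has 3 nonzero rows.

rank = 3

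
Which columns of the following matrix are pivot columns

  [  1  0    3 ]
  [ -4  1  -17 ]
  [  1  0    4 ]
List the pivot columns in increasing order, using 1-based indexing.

Add 4 times r1 to r2.
  [ 1  0   3 ]
  [ 0  1  -5 ]
  [ 1  0   4 ]
Subtract r1 from r3.
  [ 1  0   3 ]
  [ 0  1  -5 ]
  [ 0  0   1 ]
Add 5 times r3 to r2.
  [ 1  0  3 ]
  [ 0  1  0 ]
  [ 0  0  1 ]
Subtract 3 times r3 from r1.
  [ 1  0  0 ]
  [ 0  1  0 ]
  [ 0  0  1 ]
Pivot columns are the columns containing a leading 1.

1, 2, 3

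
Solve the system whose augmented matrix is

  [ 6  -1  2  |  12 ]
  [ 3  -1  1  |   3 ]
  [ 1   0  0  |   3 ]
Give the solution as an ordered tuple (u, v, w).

(3, 6, 0)

ρ1 → 1/6·ρ1
  [ 1  -1/6  1/3  |  2 ]
  [ 3    -1    1  |  3 ]
  [ 1     0    0  |  3 ]
ρ2 → ρ2 − 3·ρ1
  [ 1  -1/6  1/3  |   2 ]
  [ 0  -1/2    0  |  -3 ]
  [ 1     0    0  |   3 ]
ρ3 → ρ3 − ρ1
  [ 1  -1/6   1/3  |   2 ]
  [ 0  -1/2     0  |  -3 ]
  [ 0   1/6  -1/3  |   1 ]
ρ2 → -2·ρ2
  [ 1  -1/6   1/3  |  2 ]
  [ 0     1     0  |  6 ]
  [ 0   1/6  -1/3  |  1 ]
ρ3 → ρ3 − 1/6·ρ2
  [ 1  -1/6   1/3  |  2 ]
  [ 0     1     0  |  6 ]
  [ 0     0  -1/3  |  0 ]
ρ3 → -3·ρ3
  [ 1  -1/6  1/3  |  2 ]
  [ 0     1    0  |  6 ]
  [ 0     0    1  |  0 ]
ρ1 → ρ1 − 1/3·ρ3
  [ 1  -1/6  0  |  2 ]
  [ 0     1  0  |  6 ]
  [ 0     0  1  |  0 ]
ρ1 → ρ1 + 1/6·ρ2
  [ 1  0  0  |  3 ]
  [ 0  1  0  |  6 ]
  [ 0  0  1  |  0 ]
Reading off the last column: u = 3, v = 6, w = 0.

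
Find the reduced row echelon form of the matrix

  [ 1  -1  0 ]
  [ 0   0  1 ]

[[1, -1, 0], [0, 0, 1]]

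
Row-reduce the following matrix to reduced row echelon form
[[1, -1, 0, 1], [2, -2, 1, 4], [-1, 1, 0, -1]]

Subtract 2 times r1 from r2.
  [  1  -1  0   1 ]
  [  0   0  1   2 ]
  [ -1   1  0  -1 ]
Add r1 to r3.
  [ 1  -1  0  1 ]
  [ 0   0  1  2 ]
  [ 0   0  0  0 ]

[[1, -1, 0, 1], [0, 0, 1, 2], [0, 0, 0, 0]]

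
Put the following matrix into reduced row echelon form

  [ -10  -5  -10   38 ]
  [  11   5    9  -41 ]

[[1, 0, -1, -3], [0, 1, 4, -8/5]]

Multiply r1 by -1/10.
  [  1  1/2  1  -19/5 ]
  [ 11    5  9    -41 ]
Subtract 11 times r1 from r2.
  [ 1   1/2   1  -19/5 ]
  [ 0  -1/2  -2    4/5 ]
Multiply r2 by -2.
  [ 1  1/2  1  -19/5 ]
  [ 0    1  4   -8/5 ]
Subtract 1/2 times r2 from r1.
  [ 1  0  -1    -3 ]
  [ 0  1   4  -8/5 ]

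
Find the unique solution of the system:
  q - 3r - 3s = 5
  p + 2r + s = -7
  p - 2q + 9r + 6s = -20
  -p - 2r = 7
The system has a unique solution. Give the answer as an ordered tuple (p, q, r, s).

Form the augmented matrix and row-reduce:
  [  0   1  -3  -3  |    5 ]
  [  1   0   2   1  |   -7 ]
  [  1  -2   9   6  |  -20 ]
  [ -1   0  -2   0  |    7 ]
ρ1 <-> ρ2
  [  1   0   2   1  |   -7 ]
  [  0   1  -3  -3  |    5 ]
  [  1  -2   9   6  |  -20 ]
  [ -1   0  -2   0  |    7 ]
ρ3 := ρ3 − ρ1
  [  1   0   2   1  |   -7 ]
  [  0   1  -3  -3  |    5 ]
  [  0  -2   7   5  |  -13 ]
  [ -1   0  -2   0  |    7 ]
ρ4 := ρ4 + ρ1
  [ 1   0   2   1  |   -7 ]
  [ 0   1  -3  -3  |    5 ]
  [ 0  -2   7   5  |  -13 ]
  [ 0   0   0   1  |    0 ]
ρ3 := ρ3 + 2·ρ2
  [ 1  0   2   1  |  -7 ]
  [ 0  1  -3  -3  |   5 ]
  [ 0  0   1  -1  |  -3 ]
  [ 0  0   0   1  |   0 ]
ρ3 := ρ3 + ρ4
  [ 1  0   2   1  |  -7 ]
  [ 0  1  -3  -3  |   5 ]
  [ 0  0   1   0  |  -3 ]
  [ 0  0   0   1  |   0 ]
ρ2 := ρ2 + 3·ρ4
  [ 1  0   2  1  |  -7 ]
  [ 0  1  -3  0  |   5 ]
  [ 0  0   1  0  |  -3 ]
  [ 0  0   0  1  |   0 ]
ρ1 := ρ1 − ρ4
  [ 1  0   2  0  |  -7 ]
  [ 0  1  -3  0  |   5 ]
  [ 0  0   1  0  |  -3 ]
  [ 0  0   0  1  |   0 ]
ρ2 := ρ2 + 3·ρ3
  [ 1  0  2  0  |  -7 ]
  [ 0  1  0  0  |  -4 ]
  [ 0  0  1  0  |  -3 ]
  [ 0  0  0  1  |   0 ]
ρ1 := ρ1 − 2·ρ3
  [ 1  0  0  0  |  -1 ]
  [ 0  1  0  0  |  -4 ]
  [ 0  0  1  0  |  -3 ]
  [ 0  0  0  1  |   0 ]
Reading off the last column: p = -1, q = -4, r = -3, s = 0.

(-1, -4, -3, 0)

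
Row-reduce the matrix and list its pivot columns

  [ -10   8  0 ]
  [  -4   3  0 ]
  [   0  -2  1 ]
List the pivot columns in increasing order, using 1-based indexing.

ρ1 -> -1/10·ρ1
ρ2 -> ρ2 + 4·ρ1
ρ2 -> -5·ρ2
ρ3 -> ρ3 + 2·ρ2
ρ1 -> ρ1 + 4/5·ρ2
Pivot columns are the columns containing a leading 1.

1, 2, 3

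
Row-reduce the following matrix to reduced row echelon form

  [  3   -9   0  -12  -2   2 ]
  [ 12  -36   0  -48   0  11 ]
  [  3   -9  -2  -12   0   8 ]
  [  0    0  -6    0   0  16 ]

R1 → 1/3·R1
  [  1   -3   0   -4  -2/3  2/3 ]
  [ 12  -36   0  -48     0   11 ]
  [  3   -9  -2  -12     0    8 ]
  [  0    0  -6    0     0   16 ]
R2 → R2 − 12·R1
  [ 1  -3   0   -4  -2/3  2/3 ]
  [ 0   0   0    0     8    3 ]
  [ 3  -9  -2  -12     0    8 ]
  [ 0   0  -6    0     0   16 ]
R3 → R3 − 3·R1
  [ 1  -3   0  -4  -2/3  2/3 ]
  [ 0   0   0   0     8    3 ]
  [ 0   0  -2   0     2    6 ]
  [ 0   0  -6   0     0   16 ]
R2 ↔ R3
  [ 1  -3   0  -4  -2/3  2/3 ]
  [ 0   0  -2   0     2    6 ]
  [ 0   0   0   0     8    3 ]
  [ 0   0  -6   0     0   16 ]
R2 → -1/2·R2
  [ 1  -3   0  -4  -2/3  2/3 ]
  [ 0   0   1   0    -1   -3 ]
  [ 0   0   0   0     8    3 ]
  [ 0   0  -6   0     0   16 ]
R4 → R4 + 6·R2
  [ 1  -3  0  -4  -2/3  2/3 ]
  [ 0   0  1   0    -1   -3 ]
  [ 0   0  0   0     8    3 ]
  [ 0   0  0   0    -6   -2 ]
R3 → 1/8·R3
  [ 1  -3  0  -4  -2/3  2/3 ]
  [ 0   0  1   0    -1   -3 ]
  [ 0   0  0   0     1  3/8 ]
  [ 0   0  0   0    -6   -2 ]
R4 → R4 + 6·R3
  [ 1  -3  0  -4  -2/3  2/3 ]
  [ 0   0  1   0    -1   -3 ]
  [ 0   0  0   0     1  3/8 ]
  [ 0   0  0   0     0  1/4 ]
R4 → 4·R4
  [ 1  -3  0  -4  -2/3  2/3 ]
  [ 0   0  1   0    -1   -3 ]
  [ 0   0  0   0     1  3/8 ]
  [ 0   0  0   0     0    1 ]
R3 → R3 − 3/8·R4
  [ 1  -3  0  -4  -2/3  2/3 ]
  [ 0   0  1   0    -1   -3 ]
  [ 0   0  0   0     1    0 ]
  [ 0   0  0   0     0    1 ]
R2 → R2 + 3·R4
  [ 1  -3  0  -4  -2/3  2/3 ]
  [ 0   0  1   0    -1    0 ]
  [ 0   0  0   0     1    0 ]
  [ 0   0  0   0     0    1 ]
R1 → R1 − 2/3·R4
  [ 1  -3  0  -4  -2/3  0 ]
  [ 0   0  1   0    -1  0 ]
  [ 0   0  0   0     1  0 ]
  [ 0   0  0   0     0  1 ]
R2 → R2 + R3
  [ 1  -3  0  -4  -2/3  0 ]
  [ 0   0  1   0     0  0 ]
  [ 0   0  0   0     1  0 ]
  [ 0   0  0   0     0  1 ]
R1 → R1 + 2/3·R3
  [ 1  -3  0  -4  0  0 ]
  [ 0   0  1   0  0  0 ]
  [ 0   0  0   0  1  0 ]
  [ 0   0  0   0  0  1 ]

[[1, -3, 0, -4, 0, 0], [0, 0, 1, 0, 0, 0], [0, 0, 0, 0, 1, 0], [0, 0, 0, 0, 0, 1]]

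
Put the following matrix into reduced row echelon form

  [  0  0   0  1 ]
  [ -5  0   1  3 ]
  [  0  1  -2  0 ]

[[1, 0, -1/5, 0], [0, 1, -2, 0], [0, 0, 0, 1]]

ρ1 ↔ ρ2
  [ -5  0   1  3 ]
  [  0  0   0  1 ]
  [  0  1  -2  0 ]
ρ1 := -1/5·ρ1
  [ 1  0  -1/5  -3/5 ]
  [ 0  0     0     1 ]
  [ 0  1    -2     0 ]
ρ2 ↔ ρ3
  [ 1  0  -1/5  -3/5 ]
  [ 0  1    -2     0 ]
  [ 0  0     0     1 ]
ρ1 := ρ1 + 3/5·ρ3
  [ 1  0  -1/5  0 ]
  [ 0  1    -2  0 ]
  [ 0  0     0  1 ]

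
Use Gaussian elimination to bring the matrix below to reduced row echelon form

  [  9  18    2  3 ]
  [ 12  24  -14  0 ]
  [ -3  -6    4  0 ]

R1 → 1/9·R1
  [  1   2  2/9  1/3 ]
  [ 12  24  -14    0 ]
  [ -3  -6    4    0 ]
R2 → R2 − 12·R1
  [  1   2    2/9  1/3 ]
  [  0   0  -50/3   -4 ]
  [ -3  -6      4    0 ]
R3 → R3 + 3·R1
  [ 1  2    2/9  1/3 ]
  [ 0  0  -50/3   -4 ]
  [ 0  0   14/3    1 ]
R2 → -3/50·R2
  [ 1  2   2/9   1/3 ]
  [ 0  0     1  6/25 ]
  [ 0  0  14/3     1 ]
R3 → R3 − 14/3·R2
  [ 1  2  2/9    1/3 ]
  [ 0  0    1   6/25 ]
  [ 0  0    0  -3/25 ]
R3 → -25/3·R3
  [ 1  2  2/9   1/3 ]
  [ 0  0    1  6/25 ]
  [ 0  0    0     1 ]
R2 → R2 − 6/25·R3
  [ 1  2  2/9  1/3 ]
  [ 0  0    1    0 ]
  [ 0  0    0    1 ]
R1 → R1 − 1/3·R3
  [ 1  2  2/9  0 ]
  [ 0  0    1  0 ]
  [ 0  0    0  1 ]
R1 → R1 − 2/9·R2
  [ 1  2  0  0 ]
  [ 0  0  1  0 ]
  [ 0  0  0  1 ]

[[1, 2, 0, 0], [0, 0, 1, 0], [0, 0, 0, 1]]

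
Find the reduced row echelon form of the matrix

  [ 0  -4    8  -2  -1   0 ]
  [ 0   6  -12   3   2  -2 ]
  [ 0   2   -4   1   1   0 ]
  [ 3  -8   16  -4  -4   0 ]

R1 <-> R4
  [ 3  -8   16  -4  -4   0 ]
  [ 0   6  -12   3   2  -2 ]
  [ 0   2   -4   1   1   0 ]
  [ 0  -4    8  -2  -1   0 ]
R1 := 1/3·R1
  [ 1  -8/3  16/3  -4/3  -4/3   0 ]
  [ 0     6   -12     3     2  -2 ]
  [ 0     2    -4     1     1   0 ]
  [ 0    -4     8    -2    -1   0 ]
R2 := 1/6·R2
  [ 1  -8/3  16/3  -4/3  -4/3     0 ]
  [ 0     1    -2   1/2   1/3  -1/3 ]
  [ 0     2    -4     1     1     0 ]
  [ 0    -4     8    -2    -1     0 ]
R3 := R3 − 2·R2
  [ 1  -8/3  16/3  -4/3  -4/3     0 ]
  [ 0     1    -2   1/2   1/3  -1/3 ]
  [ 0     0     0     0   1/3   2/3 ]
  [ 0    -4     8    -2    -1     0 ]
R4 := R4 + 4·R2
  [ 1  -8/3  16/3  -4/3  -4/3     0 ]
  [ 0     1    -2   1/2   1/3  -1/3 ]
  [ 0     0     0     0   1/3   2/3 ]
  [ 0     0     0     0   1/3  -4/3 ]
R3 := 3·R3
  [ 1  -8/3  16/3  -4/3  -4/3     0 ]
  [ 0     1    -2   1/2   1/3  -1/3 ]
  [ 0     0     0     0     1     2 ]
  [ 0     0     0     0   1/3  -4/3 ]
R4 := R4 − 1/3·R3
  [ 1  -8/3  16/3  -4/3  -4/3     0 ]
  [ 0     1    -2   1/2   1/3  -1/3 ]
  [ 0     0     0     0     1     2 ]
  [ 0     0     0     0     0    -2 ]
R4 := -1/2·R4
  [ 1  -8/3  16/3  -4/3  -4/3     0 ]
  [ 0     1    -2   1/2   1/3  -1/3 ]
  [ 0     0     0     0     1     2 ]
  [ 0     0     0     0     0     1 ]
R3 := R3 − 2·R4
  [ 1  -8/3  16/3  -4/3  -4/3     0 ]
  [ 0     1    -2   1/2   1/3  -1/3 ]
  [ 0     0     0     0     1     0 ]
  [ 0     0     0     0     0     1 ]
R2 := R2 + 1/3·R4
  [ 1  -8/3  16/3  -4/3  -4/3  0 ]
  [ 0     1    -2   1/2   1/3  0 ]
  [ 0     0     0     0     1  0 ]
  [ 0     0     0     0     0  1 ]
R2 := R2 − 1/3·R3
  [ 1  -8/3  16/3  -4/3  -4/3  0 ]
  [ 0     1    -2   1/2     0  0 ]
  [ 0     0     0     0     1  0 ]
  [ 0     0     0     0     0  1 ]
R1 := R1 + 4/3·R3
  [ 1  -8/3  16/3  -4/3  0  0 ]
  [ 0     1    -2   1/2  0  0 ]
  [ 0     0     0     0  1  0 ]
  [ 0     0     0     0  0  1 ]
R1 := R1 + 8/3·R2
  [ 1  0   0    0  0  0 ]
  [ 0  1  -2  1/2  0  0 ]
  [ 0  0   0    0  1  0 ]
  [ 0  0   0    0  0  1 ]

[[1, 0, 0, 0, 0, 0], [0, 1, -2, 1/2, 0, 0], [0, 0, 0, 0, 1, 0], [0, 0, 0, 0, 0, 1]]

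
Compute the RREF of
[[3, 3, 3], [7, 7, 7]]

r1 ← 1/3·r1
  [ 1  1  1 ]
  [ 7  7  7 ]
r2 ← r2 − 7·r1
  [ 1  1  1 ]
  [ 0  0  0 ]

[[1, 1, 1], [0, 0, 0]]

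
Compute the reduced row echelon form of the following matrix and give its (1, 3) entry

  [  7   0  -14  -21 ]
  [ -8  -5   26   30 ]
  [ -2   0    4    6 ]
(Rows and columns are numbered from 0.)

Multiply R1 by 1/7.
  [  1   0  -2  -3 ]
  [ -8  -5  26  30 ]
  [ -2   0   4   6 ]
Add 8 times R1 to R2.
  [  1   0  -2  -3 ]
  [  0  -5  10   6 ]
  [ -2   0   4   6 ]
Add 2 times R1 to R3.
  [ 1   0  -2  -3 ]
  [ 0  -5  10   6 ]
  [ 0   0   0   0 ]
Multiply R2 by -1/5.
  [ 1  0  -2    -3 ]
  [ 0  1  -2  -6/5 ]
  [ 0  0   0     0 ]

-6/5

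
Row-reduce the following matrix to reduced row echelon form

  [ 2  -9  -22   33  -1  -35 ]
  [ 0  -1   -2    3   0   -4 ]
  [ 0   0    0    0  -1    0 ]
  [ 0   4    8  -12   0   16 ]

[[1, 0, -2, 3, 0, 1/2], [0, 1, 2, -3, 0, 4], [0, 0, 0, 0, 1, 0], [0, 0, 0, 0, 0, 0]]

R1 → 1/2·R1
  [ 1  -9/2  -11  33/2  -1/2  -35/2 ]
  [ 0    -1   -2     3     0     -4 ]
  [ 0     0    0     0    -1      0 ]
  [ 0     4    8   -12     0     16 ]
R2 → -1·R2
  [ 1  -9/2  -11  33/2  -1/2  -35/2 ]
  [ 0     1    2    -3     0      4 ]
  [ 0     0    0     0    -1      0 ]
  [ 0     4    8   -12     0     16 ]
R4 → R4 − 4·R2
  [ 1  -9/2  -11  33/2  -1/2  -35/2 ]
  [ 0     1    2    -3     0      4 ]
  [ 0     0    0     0    -1      0 ]
  [ 0     0    0     0     0      0 ]
R3 → -1·R3
  [ 1  -9/2  -11  33/2  -1/2  -35/2 ]
  [ 0     1    2    -3     0      4 ]
  [ 0     0    0     0     1      0 ]
  [ 0     0    0     0     0      0 ]
R1 → R1 + 1/2·R3
  [ 1  -9/2  -11  33/2  0  -35/2 ]
  [ 0     1    2    -3  0      4 ]
  [ 0     0    0     0  1      0 ]
  [ 0     0    0     0  0      0 ]
R1 → R1 + 9/2·R2
  [ 1  0  -2   3  0  1/2 ]
  [ 0  1   2  -3  0    4 ]
  [ 0  0   0   0  1    0 ]
  [ 0  0   0   0  0    0 ]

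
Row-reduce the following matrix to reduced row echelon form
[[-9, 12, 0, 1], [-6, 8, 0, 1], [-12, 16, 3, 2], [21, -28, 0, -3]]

R1 ← -1/9·R1
R2 ← R2 + 6·R1
R3 ← R3 + 12·R1
R4 ← R4 − 21·R1
R2 <-> R3
R2 ← 1/3·R2
R3 ← 3·R3
R4 ← R4 + 2/3·R3
R2 ← R2 − 2/9·R3
R1 ← R1 + 1/9·R3

[[1, -4/3, 0, 0], [0, 0, 1, 0], [0, 0, 0, 1], [0, 0, 0, 0]]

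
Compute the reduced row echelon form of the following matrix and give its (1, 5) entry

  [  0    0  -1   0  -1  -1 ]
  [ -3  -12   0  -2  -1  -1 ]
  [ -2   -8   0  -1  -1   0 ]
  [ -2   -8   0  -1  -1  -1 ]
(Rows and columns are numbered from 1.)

1

R1 <-> R2
  [ -3  -12   0  -2  -1  -1 ]
  [  0    0  -1   0  -1  -1 ]
  [ -2   -8   0  -1  -1   0 ]
  [ -2   -8   0  -1  -1  -1 ]
R1 := -1/3·R1
  [  1   4   0  2/3  1/3  1/3 ]
  [  0   0  -1    0   -1   -1 ]
  [ -2  -8   0   -1   -1    0 ]
  [ -2  -8   0   -1   -1   -1 ]
R3 := R3 + 2·R1
  [  1   4   0  2/3   1/3  1/3 ]
  [  0   0  -1    0    -1   -1 ]
  [  0   0   0  1/3  -1/3  2/3 ]
  [ -2  -8   0   -1    -1   -1 ]
R4 := R4 + 2·R1
  [ 1  4   0  2/3   1/3   1/3 ]
  [ 0  0  -1    0    -1    -1 ]
  [ 0  0   0  1/3  -1/3   2/3 ]
  [ 0  0   0  1/3  -1/3  -1/3 ]
R2 := -1·R2
  [ 1  4  0  2/3   1/3   1/3 ]
  [ 0  0  1    0     1     1 ]
  [ 0  0  0  1/3  -1/3   2/3 ]
  [ 0  0  0  1/3  -1/3  -1/3 ]
R3 := 3·R3
  [ 1  4  0  2/3   1/3   1/3 ]
  [ 0  0  1    0     1     1 ]
  [ 0  0  0    1    -1     2 ]
  [ 0  0  0  1/3  -1/3  -1/3 ]
R4 := R4 − 1/3·R3
  [ 1  4  0  2/3  1/3  1/3 ]
  [ 0  0  1    0    1    1 ]
  [ 0  0  0    1   -1    2 ]
  [ 0  0  0    0    0   -1 ]
R4 := -1·R4
  [ 1  4  0  2/3  1/3  1/3 ]
  [ 0  0  1    0    1    1 ]
  [ 0  0  0    1   -1    2 ]
  [ 0  0  0    0    0    1 ]
R3 := R3 − 2·R4
  [ 1  4  0  2/3  1/3  1/3 ]
  [ 0  0  1    0    1    1 ]
  [ 0  0  0    1   -1    0 ]
  [ 0  0  0    0    0    1 ]
R2 := R2 − R4
  [ 1  4  0  2/3  1/3  1/3 ]
  [ 0  0  1    0    1    0 ]
  [ 0  0  0    1   -1    0 ]
  [ 0  0  0    0    0    1 ]
R1 := R1 − 1/3·R4
  [ 1  4  0  2/3  1/3  0 ]
  [ 0  0  1    0    1  0 ]
  [ 0  0  0    1   -1  0 ]
  [ 0  0  0    0    0  1 ]
R1 := R1 − 2/3·R3
  [ 1  4  0  0   1  0 ]
  [ 0  0  1  0   1  0 ]
  [ 0  0  0  1  -1  0 ]
  [ 0  0  0  0   0  1 ]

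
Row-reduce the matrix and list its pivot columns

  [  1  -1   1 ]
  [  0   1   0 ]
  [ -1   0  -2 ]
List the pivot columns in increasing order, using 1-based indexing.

R3 := R3 + R1
  [ 1  -1   1 ]
  [ 0   1   0 ]
  [ 0  -1  -1 ]
R3 := R3 + R2
  [ 1  -1   1 ]
  [ 0   1   0 ]
  [ 0   0  -1 ]
R3 := -1·R3
  [ 1  -1  1 ]
  [ 0   1  0 ]
  [ 0   0  1 ]
R1 := R1 − R3
  [ 1  -1  0 ]
  [ 0   1  0 ]
  [ 0   0  1 ]
R1 := R1 + R2
  [ 1  0  0 ]
  [ 0  1  0 ]
  [ 0  0  1 ]
Pivot columns are the columns containing a leading 1.

1, 2, 3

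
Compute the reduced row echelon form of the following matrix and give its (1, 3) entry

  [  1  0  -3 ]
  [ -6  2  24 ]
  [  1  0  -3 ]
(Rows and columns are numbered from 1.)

-3

R2 → R2 + 6·R1
  [ 1  0  -3 ]
  [ 0  2   6 ]
  [ 1  0  -3 ]
R3 → R3 − R1
  [ 1  0  -3 ]
  [ 0  2   6 ]
  [ 0  0   0 ]
R2 → 1/2·R2
  [ 1  0  -3 ]
  [ 0  1   3 ]
  [ 0  0   0 ]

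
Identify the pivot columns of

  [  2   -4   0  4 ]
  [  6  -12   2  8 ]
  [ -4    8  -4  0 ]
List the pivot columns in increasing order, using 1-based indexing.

r1 ← 1/2·r1
r2 ← r2 − 6·r1
r3 ← r3 + 4·r1
r2 ← 1/2·r2
r3 ← r3 + 4·r2
Pivot columns are the columns containing a leading 1.

1, 3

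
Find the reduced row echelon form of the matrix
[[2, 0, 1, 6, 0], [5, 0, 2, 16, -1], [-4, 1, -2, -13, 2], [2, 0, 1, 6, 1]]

[[1, 0, 0, 4, 0], [0, 1, 0, -1, 0], [0, 0, 1, -2, 0], [0, 0, 0, 0, 1]]

r1 := 1/2·r1
  [  1  0  1/2    3   0 ]
  [  5  0    2   16  -1 ]
  [ -4  1   -2  -13   2 ]
  [  2  0    1    6   1 ]
r2 := r2 − 5·r1
  [  1  0   1/2    3   0 ]
  [  0  0  -1/2    1  -1 ]
  [ -4  1    -2  -13   2 ]
  [  2  0     1    6   1 ]
r3 := r3 + 4·r1
  [ 1  0   1/2   3   0 ]
  [ 0  0  -1/2   1  -1 ]
  [ 0  1     0  -1   2 ]
  [ 2  0     1   6   1 ]
r4 := r4 − 2·r1
  [ 1  0   1/2   3   0 ]
  [ 0  0  -1/2   1  -1 ]
  [ 0  1     0  -1   2 ]
  [ 0  0     0   0   1 ]
r2 <-> r3
  [ 1  0   1/2   3   0 ]
  [ 0  1     0  -1   2 ]
  [ 0  0  -1/2   1  -1 ]
  [ 0  0     0   0   1 ]
r3 := -2·r3
  [ 1  0  1/2   3  0 ]
  [ 0  1    0  -1  2 ]
  [ 0  0    1  -2  2 ]
  [ 0  0    0   0  1 ]
r3 := r3 − 2·r4
  [ 1  0  1/2   3  0 ]
  [ 0  1    0  -1  2 ]
  [ 0  0    1  -2  0 ]
  [ 0  0    0   0  1 ]
r2 := r2 − 2·r4
  [ 1  0  1/2   3  0 ]
  [ 0  1    0  -1  0 ]
  [ 0  0    1  -2  0 ]
  [ 0  0    0   0  1 ]
r1 := r1 − 1/2·r3
  [ 1  0  0   4  0 ]
  [ 0  1  0  -1  0 ]
  [ 0  0  1  -2  0 ]
  [ 0  0  0   0  1 ]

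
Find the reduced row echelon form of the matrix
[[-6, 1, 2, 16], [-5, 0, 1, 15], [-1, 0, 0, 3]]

[[1, 0, 0, -3], [0, 1, 0, -2], [0, 0, 1, 0]]

Multiply ρ1 by -1/6.
  [  1  -1/6  -1/3  -8/3 ]
  [ -5     0     1    15 ]
  [ -1     0     0     3 ]
Add 5 times ρ1 to ρ2.
  [  1  -1/6  -1/3  -8/3 ]
  [  0  -5/6  -2/3   5/3 ]
  [ -1     0     0     3 ]
Add ρ1 to ρ3.
  [ 1  -1/6  -1/3  -8/3 ]
  [ 0  -5/6  -2/3   5/3 ]
  [ 0  -1/6  -1/3   1/3 ]
Multiply ρ2 by -6/5.
  [ 1  -1/6  -1/3  -8/3 ]
  [ 0     1   4/5    -2 ]
  [ 0  -1/6  -1/3   1/3 ]
Add 1/6 times ρ2 to ρ3.
  [ 1  -1/6  -1/3  -8/3 ]
  [ 0     1   4/5    -2 ]
  [ 0     0  -1/5     0 ]
Multiply ρ3 by -5.
  [ 1  -1/6  -1/3  -8/3 ]
  [ 0     1   4/5    -2 ]
  [ 0     0     1     0 ]
Subtract 4/5 times ρ3 from ρ2.
  [ 1  -1/6  -1/3  -8/3 ]
  [ 0     1     0    -2 ]
  [ 0     0     1     0 ]
Add 1/3 times ρ3 to ρ1.
  [ 1  -1/6  0  -8/3 ]
  [ 0     1  0    -2 ]
  [ 0     0  1     0 ]
Add 1/6 times ρ2 to ρ1.
  [ 1  0  0  -3 ]
  [ 0  1  0  -2 ]
  [ 0  0  1   0 ]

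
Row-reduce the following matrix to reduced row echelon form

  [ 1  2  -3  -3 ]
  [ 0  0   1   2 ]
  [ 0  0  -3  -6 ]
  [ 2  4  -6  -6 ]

[[1, 2, 0, 3], [0, 0, 1, 2], [0, 0, 0, 0], [0, 0, 0, 0]]

ρ4 -> ρ4 − 2·ρ1
  [ 1  2  -3  -3 ]
  [ 0  0   1   2 ]
  [ 0  0  -3  -6 ]
  [ 0  0   0   0 ]
ρ3 -> ρ3 + 3·ρ2
  [ 1  2  -3  -3 ]
  [ 0  0   1   2 ]
  [ 0  0   0   0 ]
  [ 0  0   0   0 ]
ρ1 -> ρ1 + 3·ρ2
  [ 1  2  0  3 ]
  [ 0  0  1  2 ]
  [ 0  0  0  0 ]
  [ 0  0  0  0 ]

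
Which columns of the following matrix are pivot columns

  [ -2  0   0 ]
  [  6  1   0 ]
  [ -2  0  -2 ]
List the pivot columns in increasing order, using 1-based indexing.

1, 2, 3

r1 → -1/2·r1
  [  1  0   0 ]
  [  6  1   0 ]
  [ -2  0  -2 ]
r2 → r2 − 6·r1
  [  1  0   0 ]
  [  0  1   0 ]
  [ -2  0  -2 ]
r3 → r3 + 2·r1
  [ 1  0   0 ]
  [ 0  1   0 ]
  [ 0  0  -2 ]
r3 → -1/2·r3
  [ 1  0  0 ]
  [ 0  1  0 ]
  [ 0  0  1 ]
Pivot columns are the columns containing a leading 1.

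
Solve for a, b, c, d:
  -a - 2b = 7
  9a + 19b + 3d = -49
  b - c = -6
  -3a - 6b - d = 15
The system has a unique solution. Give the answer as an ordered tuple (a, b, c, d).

Form the augmented matrix and row-reduce:
  [ -1  -2   0   0  |    7 ]
  [  9  19   0   3  |  -49 ]
  [  0   1  -1   0  |   -6 ]
  [ -3  -6   0  -1  |   15 ]
ρ1 := -1·ρ1
  [  1   2   0   0  |   -7 ]
  [  9  19   0   3  |  -49 ]
  [  0   1  -1   0  |   -6 ]
  [ -3  -6   0  -1  |   15 ]
ρ2 := ρ2 − 9·ρ1
  [  1   2   0   0  |  -7 ]
  [  0   1   0   3  |  14 ]
  [  0   1  -1   0  |  -6 ]
  [ -3  -6   0  -1  |  15 ]
ρ4 := ρ4 + 3·ρ1
  [ 1  2   0   0  |  -7 ]
  [ 0  1   0   3  |  14 ]
  [ 0  1  -1   0  |  -6 ]
  [ 0  0   0  -1  |  -6 ]
ρ3 := ρ3 − ρ2
  [ 1  2   0   0  |   -7 ]
  [ 0  1   0   3  |   14 ]
  [ 0  0  -1  -3  |  -20 ]
  [ 0  0   0  -1  |   -6 ]
ρ3 := -1·ρ3
  [ 1  2  0   0  |  -7 ]
  [ 0  1  0   3  |  14 ]
  [ 0  0  1   3  |  20 ]
  [ 0  0  0  -1  |  -6 ]
ρ4 := -1·ρ4
  [ 1  2  0  0  |  -7 ]
  [ 0  1  0  3  |  14 ]
  [ 0  0  1  3  |  20 ]
  [ 0  0  0  1  |   6 ]
ρ3 := ρ3 − 3·ρ4
  [ 1  2  0  0  |  -7 ]
  [ 0  1  0  3  |  14 ]
  [ 0  0  1  0  |   2 ]
  [ 0  0  0  1  |   6 ]
ρ2 := ρ2 − 3·ρ4
  [ 1  2  0  0  |  -7 ]
  [ 0  1  0  0  |  -4 ]
  [ 0  0  1  0  |   2 ]
  [ 0  0  0  1  |   6 ]
ρ1 := ρ1 − 2·ρ2
  [ 1  0  0  0  |   1 ]
  [ 0  1  0  0  |  -4 ]
  [ 0  0  1  0  |   2 ]
  [ 0  0  0  1  |   6 ]
Reading off the last column: a = 1, b = -4, c = 2, d = 6.

(1, -4, 2, 6)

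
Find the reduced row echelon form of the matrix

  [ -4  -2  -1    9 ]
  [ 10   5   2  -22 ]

[[1, 1/2, 0, -2], [0, 0, 1, -1]]

ρ1 → -1/4·ρ1
  [  1  1/2  1/4  -9/4 ]
  [ 10    5    2   -22 ]
ρ2 → ρ2 − 10·ρ1
  [ 1  1/2   1/4  -9/4 ]
  [ 0    0  -1/2   1/2 ]
ρ2 → -2·ρ2
  [ 1  1/2  1/4  -9/4 ]
  [ 0    0    1    -1 ]
ρ1 → ρ1 − 1/4·ρ2
  [ 1  1/2  0  -2 ]
  [ 0    0  1  -1 ]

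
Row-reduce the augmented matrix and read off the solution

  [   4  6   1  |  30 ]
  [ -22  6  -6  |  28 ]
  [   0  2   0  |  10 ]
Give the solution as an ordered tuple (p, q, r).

(-1, 5, 4)

r1 ← 1/4·r1
  [   1  3/2  1/4  |  15/2 ]
  [ -22    6   -6  |    28 ]
  [   0    2    0  |    10 ]
r2 ← r2 + 22·r1
  [ 1  3/2   1/4  |  15/2 ]
  [ 0   39  -1/2  |   193 ]
  [ 0    2     0  |    10 ]
r2 ← 1/39·r2
  [ 1  3/2    1/4  |    15/2 ]
  [ 0    1  -1/78  |  193/39 ]
  [ 0    2      0  |      10 ]
r3 ← r3 − 2·r2
  [ 1  3/2    1/4  |    15/2 ]
  [ 0    1  -1/78  |  193/39 ]
  [ 0    0   1/39  |    4/39 ]
r3 ← 39·r3
  [ 1  3/2    1/4  |    15/2 ]
  [ 0    1  -1/78  |  193/39 ]
  [ 0    0      1  |       4 ]
r2 ← r2 + 1/78·r3
  [ 1  3/2  1/4  |  15/2 ]
  [ 0    1    0  |     5 ]
  [ 0    0    1  |     4 ]
r1 ← r1 − 1/4·r3
  [ 1  3/2  0  |  13/2 ]
  [ 0    1  0  |     5 ]
  [ 0    0  1  |     4 ]
r1 ← r1 − 3/2·r2
  [ 1  0  0  |  -1 ]
  [ 0  1  0  |   5 ]
  [ 0  0  1  |   4 ]
Reading off the last column: p = -1, q = 5, r = 4.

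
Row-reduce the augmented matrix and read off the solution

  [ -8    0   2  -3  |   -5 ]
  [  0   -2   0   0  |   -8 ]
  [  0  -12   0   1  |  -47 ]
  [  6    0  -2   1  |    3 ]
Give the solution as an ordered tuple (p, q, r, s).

r1 -> -1/8·r1
r4 -> r4 − 6·r1
r2 -> -1/2·r2
r3 -> r3 + 12·r2
r3 <-> r4
r3 -> -2·r3
r3 -> r3 − 5/2·r4
r1 -> r1 − 3/8·r4
r1 -> r1 + 1/4·r3
Reading off the last column: p = 0, q = 4, r = -1, s = 1.

(0, 4, -1, 1)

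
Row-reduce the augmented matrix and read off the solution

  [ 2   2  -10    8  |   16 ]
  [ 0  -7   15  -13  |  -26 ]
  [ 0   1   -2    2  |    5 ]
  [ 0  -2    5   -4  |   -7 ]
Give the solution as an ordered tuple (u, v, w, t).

R1 -> 1/2·R1
  [ 1   1  -5    4  |    8 ]
  [ 0  -7  15  -13  |  -26 ]
  [ 0   1  -2    2  |    5 ]
  [ 0  -2   5   -4  |   -7 ]
R2 -> -1/7·R2
  [ 1   1     -5     4  |     8 ]
  [ 0   1  -15/7  13/7  |  26/7 ]
  [ 0   1     -2     2  |     5 ]
  [ 0  -2      5    -4  |    -7 ]
R3 -> R3 − R2
  [ 1   1     -5     4  |     8 ]
  [ 0   1  -15/7  13/7  |  26/7 ]
  [ 0   0    1/7   1/7  |   9/7 ]
  [ 0  -2      5    -4  |    -7 ]
R4 -> R4 + 2·R2
  [ 1  1     -5     4  |     8 ]
  [ 0  1  -15/7  13/7  |  26/7 ]
  [ 0  0    1/7   1/7  |   9/7 ]
  [ 0  0    5/7  -2/7  |   3/7 ]
R3 -> 7·R3
  [ 1  1     -5     4  |     8 ]
  [ 0  1  -15/7  13/7  |  26/7 ]
  [ 0  0      1     1  |     9 ]
  [ 0  0    5/7  -2/7  |   3/7 ]
R4 -> R4 − 5/7·R3
  [ 1  1     -5     4  |     8 ]
  [ 0  1  -15/7  13/7  |  26/7 ]
  [ 0  0      1     1  |     9 ]
  [ 0  0      0    -1  |    -6 ]
R4 -> -1·R4
  [ 1  1     -5     4  |     8 ]
  [ 0  1  -15/7  13/7  |  26/7 ]
  [ 0  0      1     1  |     9 ]
  [ 0  0      0     1  |     6 ]
R3 -> R3 − R4
  [ 1  1     -5     4  |     8 ]
  [ 0  1  -15/7  13/7  |  26/7 ]
  [ 0  0      1     0  |     3 ]
  [ 0  0      0     1  |     6 ]
R2 -> R2 − 13/7·R4
  [ 1  1     -5  4  |      8 ]
  [ 0  1  -15/7  0  |  -52/7 ]
  [ 0  0      1  0  |      3 ]
  [ 0  0      0  1  |      6 ]
R1 -> R1 − 4·R4
  [ 1  1     -5  0  |    -16 ]
  [ 0  1  -15/7  0  |  -52/7 ]
  [ 0  0      1  0  |      3 ]
  [ 0  0      0  1  |      6 ]
R2 -> R2 + 15/7·R3
  [ 1  1  -5  0  |  -16 ]
  [ 0  1   0  0  |   -1 ]
  [ 0  0   1  0  |    3 ]
  [ 0  0   0  1  |    6 ]
R1 -> R1 + 5·R3
  [ 1  1  0  0  |  -1 ]
  [ 0  1  0  0  |  -1 ]
  [ 0  0  1  0  |   3 ]
  [ 0  0  0  1  |   6 ]
R1 -> R1 − R2
  [ 1  0  0  0  |   0 ]
  [ 0  1  0  0  |  -1 ]
  [ 0  0  1  0  |   3 ]
  [ 0  0  0  1  |   6 ]
Reading off the last column: u = 0, v = -1, w = 3, t = 6.

(0, -1, 3, 6)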